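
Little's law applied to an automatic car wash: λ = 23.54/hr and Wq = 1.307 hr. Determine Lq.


Lq = λWq = 23.54·1.307 = 30.7668

Final: 30.7668


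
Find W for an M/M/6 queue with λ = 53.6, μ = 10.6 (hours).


a = 5.0566; ρ = 0.8428; P₀ = 0.004118
Lq = P₀·a^c·ρ/(c!(1−ρ)²) = 3.25921
Wq = Lq/λ = 3.25921/53.6 = 0.06081 hr
W = Wq + 1/μ = 0.06081 + 0.09434 = 0.15515 hr

Final: 0.15515 hr


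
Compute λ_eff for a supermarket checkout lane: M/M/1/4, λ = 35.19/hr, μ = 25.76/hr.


ρ = 1.3661; P_K = (1−ρ)ρ^4/(1−ρ^5) = 0.339293
λ_eff = λ(1 − P_K) = 35.19·(1 − 0.339293) = 35.19·0.660707 = 23.2503 /hr

Final: 23.2503 /hr


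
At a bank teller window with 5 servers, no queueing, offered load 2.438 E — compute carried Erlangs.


B(5,2.438) = 0.065164 (Erlang-B)
Carried load = a(1 − B) = 2.438·(1 − 0.065164) = 2.438·0.934836 = 2.2791 E

Final: 2.2791 Erlangs


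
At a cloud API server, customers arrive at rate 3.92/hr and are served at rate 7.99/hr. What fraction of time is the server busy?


ρ = λ/μ = 3.92/7.99 = 0.4906

Final: 0.4906


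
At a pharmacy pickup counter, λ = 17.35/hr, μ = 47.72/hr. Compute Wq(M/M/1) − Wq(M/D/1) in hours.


ρ = 17.35/47.72 = 0.3636
Wq(M/M/1) = ρ/(μ−λ) = 0.3636/30.37 = 0.01197 hr
Wq(M/D/1) = ρ/(2(μ−λ)) = 0.005986 hr
Savings = 0.01197 − 0.005986 = 0.005986 hr

Final: 0.005986 hr


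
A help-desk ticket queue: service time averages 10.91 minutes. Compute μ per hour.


μ = 1/(service time) in consistent units.
1 hour = 60 min, so μ = 60/10.91 = 5.4995 per hour

Final: 5.4995 /hr


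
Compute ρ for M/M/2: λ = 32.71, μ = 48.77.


ρ = λ/(cμ) = 32.71/(2·48.77) = 32.71/97.54 = 0.3353

Final: 0.3353


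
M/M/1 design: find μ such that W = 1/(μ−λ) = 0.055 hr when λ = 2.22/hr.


W = 1/(μ−λ) ⇒ μ − λ = 1/W = 1/0.055 = 18.1818
μ = λ + 1/W = 2.22 + 18.1818 = 20.4018 per hr

Final: 20.4018 /hr


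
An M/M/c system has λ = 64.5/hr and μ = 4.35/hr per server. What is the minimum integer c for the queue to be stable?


Stability requires cμ > λ ⇔ c > λ/μ.
λ/μ = 64.5/4.35 = 14.8276
Minimum integer c = ⌊14.8276⌋ + 1 = 15
Check: 15·4.35 = 65.25 > 64.5, while 14·4.35 = 60.90 ≤ 64.5

Final: 15 servers


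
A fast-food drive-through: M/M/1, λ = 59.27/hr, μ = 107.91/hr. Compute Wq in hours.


ρ = 59.27/107.91 = 0.5493
Wq = ρ/(μ−λ) = 0.5493/(107.91 − 59.27) = 0.5493/48.64 = 0.01129 hr

Final: 0.01129 hr


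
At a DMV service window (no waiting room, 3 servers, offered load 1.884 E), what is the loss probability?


B(c,a) = (a^c/c!) / Σ_{k=0}^{c} a^k/k!
a^3/3! = 1.114529
Σ terms (k=0..3): 1.00000 + 1.88400 + 1.77473 + 1.11453 = 5.773257
B = 1.114529/5.773257 = 0.193050

Final: 0.193050


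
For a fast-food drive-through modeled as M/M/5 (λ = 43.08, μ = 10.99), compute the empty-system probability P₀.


a = λ/μ = 43.08/10.99 = 3.9199; ρ = a/c = 0.7840
Σ_{k=0}^{4} a^k/k! (terms k=0..4) = 1.00000 + 3.91993 + 7.68291 + 10.03882 + 9.83786 = 32.47953
Tail: a^5/(5!(1−ρ)) = 925.52896/(120·0.2160) = 35.70473
P₀ = 1/(32.47953 + 35.70473) = 1/68.18426 = 0.014666

Final: 0.014666


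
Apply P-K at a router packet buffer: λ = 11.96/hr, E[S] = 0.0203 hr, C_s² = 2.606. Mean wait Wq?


ρ = λ·E[S] = 11.96·0.0203 = 0.2428
E[S²] = E[S]²(1+C_s²) = 0.0203²·(1+2.606) = 0.001486
Wq = λ·E[S²]/(2(1−ρ)) = 11.96·0.001486/(2·0.7572) = 0.01174 hr

Final: 0.01174 hr


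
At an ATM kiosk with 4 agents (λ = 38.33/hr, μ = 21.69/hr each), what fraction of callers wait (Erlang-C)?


a = λ/μ = 1.7672; ρ = a/4 = 0.4418
P₀ = 0.167325 (from M/M/c formula)
C(c,a) = [a^c/(c!(1−ρ))]·P₀ = [9.75252/(24·0.5582)]·0.167325
= 0.72797·0.167325 = 0.121807

Final: 0.121807


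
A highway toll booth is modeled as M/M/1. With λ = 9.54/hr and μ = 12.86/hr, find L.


ρ = λ/μ = 9.54/12.86 = 0.7418
L = ρ/(1−ρ) = 0.7418/(1 − 0.7418) = 0.7418/0.2582 = 2.8735

Final: 2.8735


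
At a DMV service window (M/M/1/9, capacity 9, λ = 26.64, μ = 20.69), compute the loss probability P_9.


ρ = λ/μ = 26.64/20.69 = 1.2876
P_K = (1−ρ)ρ^K/(1−ρ^(K+1)) = (-0.2876·9.726656)/(1 − 12.523834)
= -2.797178/-11.523834 = 0.242730

Final: 0.242730


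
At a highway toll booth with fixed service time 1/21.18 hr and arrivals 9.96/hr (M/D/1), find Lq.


ρ = 9.96/21.18 = 0.4703
M/D/1: Lq = ρ²/(2(1−ρ)) = 0.2211/(2·0.5297) = 0.20872

Final: 0.20872


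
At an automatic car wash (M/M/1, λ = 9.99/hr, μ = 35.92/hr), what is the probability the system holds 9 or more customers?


ρ = 9.99/35.92 = 0.2781
P(N ≥ n) = ρ^n = 0.2781^9 = 0.000009955

Final: 0.000009955


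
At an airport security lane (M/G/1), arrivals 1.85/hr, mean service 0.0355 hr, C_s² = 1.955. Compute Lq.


ρ = λ·E[S] = 1.85·0.0355 = 0.06567
Lq = ρ²(1+C_s²)/(2(1−ρ)) = 0.004313·(1+1.955)/(2·0.9343)
= 0.004313·2.9550/1.8686 = 0.006821

Final: 0.006821


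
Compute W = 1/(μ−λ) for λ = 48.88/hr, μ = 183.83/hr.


W = 1/(μ−λ) = 1/(183.83 − 48.88) = 1/134.95 = 0.007410 hr

Final: 0.007410 hr


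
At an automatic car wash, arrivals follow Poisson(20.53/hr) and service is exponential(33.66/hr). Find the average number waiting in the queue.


ρ = 20.53/33.66 = 0.6099
Lq = ρ²/(1−ρ) = 0.3720/0.3901 = 0.9537

Final: 0.9537


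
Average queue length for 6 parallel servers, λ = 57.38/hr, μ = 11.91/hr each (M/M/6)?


a = λ/μ = 4.8178; ρ = a/6 = 0.8030
P₀ = 0.005942
Lq = P₀·a^c·ρ / (c!·(1−ρ)²) = 0.005942·12505.25910·0.8030/(720·0.03882)
= 2.13462

Final: 2.13462


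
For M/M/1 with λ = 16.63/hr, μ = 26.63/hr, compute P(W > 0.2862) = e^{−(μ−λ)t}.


W ~ Exponential(μ−λ) for M/M/1.
μ − λ = 26.63 − 16.63 = 10.0000
P(W > t) = e^{−(μ−λ)t} = e^{−2.8620} = 0.057154

Final: 0.057154


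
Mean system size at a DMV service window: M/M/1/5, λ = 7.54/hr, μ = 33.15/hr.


ρ = 7.54/33.15 = 0.2275
L = ρ[1 − (K+1)ρ^K + Kρ^(K+1)] / [(1−ρ)(1−ρ^(K+1))]
Numerator: 0.2275·(1 − 6·0.0006088 + 5·0.0001385) = 0.226778
Denominator: (0.7725)·(0.999862) = 0.772442
L = 0.226778/0.772442 = 0.2936

Final: 0.2936


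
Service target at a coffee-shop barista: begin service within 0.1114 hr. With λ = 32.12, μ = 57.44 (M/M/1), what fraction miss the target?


ρ = 32.12/57.44 = 0.5592
P(Wq > t) = ρ·e^{−(μ−λ)t} = 0.5592·e^{−2.8206}
= 0.5592·0.059567 = 0.033310

Final: 0.033310


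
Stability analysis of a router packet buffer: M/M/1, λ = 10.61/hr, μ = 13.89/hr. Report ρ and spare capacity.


Total capacity cμ = 1·13.89 = 13.89/hr
ρ = λ/(cμ) = 10.61/13.89 = 0.7639
Stable ⇔ ρ < 1: YES
Spare capacity = cμ − λ = 13.89 − 10.61 = 3.28/hr

Final: ρ = 0.7639; stable; margin = 3.28/hr


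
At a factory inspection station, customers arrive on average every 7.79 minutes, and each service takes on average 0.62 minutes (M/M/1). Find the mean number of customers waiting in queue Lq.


λ = 60/7.79 = 7.7022 /hr
μ = 60/0.62 = 96.7742 /hr
ρ = λ/μ = 7.7022/96.7742 = 0.07959
Lq = ρ²/(1−ρ) = 0.006334/0.9204 = 0.006882

Final: 0.006882


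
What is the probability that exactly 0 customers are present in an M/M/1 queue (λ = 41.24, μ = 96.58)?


ρ = 41.24/96.58 = 0.4270
P_n = (1−ρ)·ρ^n = (1 − 0.4270)·0.4270^0 = 0.5730·1.000000 = 0.572996

Final: 0.572996


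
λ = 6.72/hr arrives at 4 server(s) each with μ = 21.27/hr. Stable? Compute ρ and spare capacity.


Total capacity cμ = 4·21.27 = 85.08/hr
ρ = λ/(cμ) = 6.72/85.08 = 0.07898
Stable ⇔ ρ < 1: YES
Spare capacity = cμ − λ = 85.08 − 6.72 = 78.36/hr

Final: ρ = 0.07898; stable; margin = 78.36/hr


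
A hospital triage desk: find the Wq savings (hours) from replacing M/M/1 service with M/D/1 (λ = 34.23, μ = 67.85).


ρ = 34.23/67.85 = 0.5045
Wq(M/M/1) = ρ/(μ−λ) = 0.5045/33.62 = 0.01501 hr
Wq(M/D/1) = ρ/(2(μ−λ)) = 0.007503 hr
Savings = 0.01501 − 0.007503 = 0.007503 hr

Final: 0.007503 hr


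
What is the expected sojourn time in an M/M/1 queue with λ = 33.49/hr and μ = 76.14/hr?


W = 1/(μ−λ) = 1/(76.14 − 33.49) = 1/42.65 = 0.02345 hr

Final: 0.02345 hr


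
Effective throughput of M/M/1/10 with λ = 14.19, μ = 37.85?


ρ = 0.3749; P_K = (1−ρ)ρ^10/(1−ρ^11) = 0.00003429
λ_eff = λ(1 − P_K) = 14.19·(1 − 0.00003429) = 14.19·0.999966 = 14.1895 /hr

Final: 14.1895 /hr


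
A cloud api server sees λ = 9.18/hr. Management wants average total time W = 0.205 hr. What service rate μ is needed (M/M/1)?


W = 1/(μ−λ) ⇒ μ − λ = 1/W = 1/0.205 = 4.8780
μ = λ + 1/W = 9.18 + 4.8780 = 14.0580 per hr

Final: 14.0580 /hr


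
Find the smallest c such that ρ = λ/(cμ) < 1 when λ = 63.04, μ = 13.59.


Stability requires cμ > λ ⇔ c > λ/μ.
λ/μ = 63.04/13.59 = 4.6387
Minimum integer c = ⌊4.6387⌋ + 1 = 5
Check: 5·13.59 = 67.95 > 63.04, while 4·13.59 = 54.36 ≤ 63.04

Final: 5 servers


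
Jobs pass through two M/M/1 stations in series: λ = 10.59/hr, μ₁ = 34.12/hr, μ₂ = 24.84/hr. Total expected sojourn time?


Each node sees arrival rate λ = 10.59/hr (tandem ⇒ throughput preserved).
W₁ = 1/(μ₁−λ) = 1/(34.12−10.59) = 0.04250 hr
W₂ = 1/(μ₂−λ) = 1/(24.84−10.59) = 0.07018 hr
W_total = W₁ + W₂ = 0.04250 + 0.07018 = 0.11267 hr

Final: 0.11267 hr


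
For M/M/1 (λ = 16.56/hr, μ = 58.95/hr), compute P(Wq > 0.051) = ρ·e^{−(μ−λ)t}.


ρ = 16.56/58.95 = 0.2809
P(Wq > t) = ρ·e^{−(μ−λ)t} = 0.2809·e^{−2.1619}
= 0.2809·0.115107 = 0.032336

Final: 0.032336


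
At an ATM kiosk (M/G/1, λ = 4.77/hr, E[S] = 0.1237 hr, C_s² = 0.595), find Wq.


ρ = λ·E[S] = 4.77·0.1237 = 0.5900
E[S²] = E[S]²(1+C_s²) = 0.1237²·(1+0.595) = 0.024406
Wq = λ·E[S²]/(2(1−ρ)) = 4.77·0.024406/(2·0.4100) = 0.14199 hr

Final: 0.14199 hr


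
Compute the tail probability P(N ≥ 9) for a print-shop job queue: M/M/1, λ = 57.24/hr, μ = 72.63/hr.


ρ = 57.24/72.63 = 0.7881
P(N ≥ n) = ρ^n = 0.7881^9 = 0.117288

Final: 0.117288


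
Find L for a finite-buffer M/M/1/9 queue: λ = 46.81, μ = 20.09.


ρ = 46.81/20.09 = 2.3300
L = ρ[1 − (K+1)ρ^K + Kρ^(K+1)] / [(1−ρ)(1−ρ^(K+1))]
Numerator: 2.3300·(1 − 10·2024.083103 + 9·4716.143855) = 51739.061934
Denominator: (-1.3300)·(-4715.143855) = 6271.211738
L = 51739.061934/6271.211738 = 8.2502

Final: 8.2502


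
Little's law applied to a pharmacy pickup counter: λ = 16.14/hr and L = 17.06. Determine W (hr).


W = L/λ = 17.06/16.14 = 1.0570 hr

Final: 1.0570 hr


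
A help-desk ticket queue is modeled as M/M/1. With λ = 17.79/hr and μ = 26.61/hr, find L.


ρ = λ/μ = 17.79/26.61 = 0.6685
L = ρ/(1−ρ) = 0.6685/(1 − 0.6685) = 0.6685/0.3315 = 2.0170

Final: 2.0170


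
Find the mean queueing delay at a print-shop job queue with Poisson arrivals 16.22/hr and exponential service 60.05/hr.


ρ = 16.22/60.05 = 0.2701
Wq = ρ/(μ−λ) = 0.2701/(60.05 − 16.22) = 0.2701/43.83 = 0.006163 hr

Final: 0.006163 hr


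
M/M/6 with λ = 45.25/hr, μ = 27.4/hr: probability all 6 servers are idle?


a = λ/μ = 45.25/27.4 = 1.6515; ρ = a/c = 0.2752
Σ_{k=0}^{5} a^k/k! (terms k=0..5) = 1.00000 + 1.65146 + 1.36366 + 0.75068 + 0.30993 + 0.10237 = 5.17809
Tail: a^6/(6!(1−ρ)) = 20.28655/(720·0.7248) = 0.03888
P₀ = 1/(5.17809 + 0.03888) = 1/5.21697 = 0.191682

Final: 0.191682


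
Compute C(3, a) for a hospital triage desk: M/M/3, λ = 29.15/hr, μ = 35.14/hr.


a = λ/μ = 0.8295; ρ = a/3 = 0.2765
P₀ = 0.433819 (from M/M/c formula)
C(c,a) = [a^c/(c!(1−ρ))]·P₀ = [0.57083/(6·0.7235)]·0.433819
= 0.13150·0.433819 = 0.057048

Final: 0.057048


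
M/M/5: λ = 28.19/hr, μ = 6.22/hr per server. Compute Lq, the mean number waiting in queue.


a = λ/μ = 4.5322; ρ = a/5 = 0.9064
P₀ = 0.004562
Lq = P₀·a^c·ρ / (c!·(1−ρ)²) = 0.004562·1912.15660·0.9064/(120·0.008755)
= 7.52628

Final: 7.52628


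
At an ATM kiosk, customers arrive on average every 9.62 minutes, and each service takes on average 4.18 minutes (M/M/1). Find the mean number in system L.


λ = 60/9.62 = 6.2370 /hr
μ = 60/4.18 = 14.3541 /hr
ρ = λ/μ = 6.2370/14.3541 = 0.4345
L = ρ/(1−ρ) = 0.4345/0.5655 = 0.7684

Final: 0.7684


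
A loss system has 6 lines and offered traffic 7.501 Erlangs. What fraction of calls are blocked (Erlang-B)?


B(c,a) = (a^c/c!) / Σ_{k=0}^{c} a^k/k!
a^6/6! = 247.390203
Σ terms (k=0..6): 1.00000 + 7.50100 + 28.13250 + 70.34063 + 131.90626 + 197.88578 + 247.39020 = 684.156373
B = 247.390203/684.156373 = 0.361599

Final: 0.361599


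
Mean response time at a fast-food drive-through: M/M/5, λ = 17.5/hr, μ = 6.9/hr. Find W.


a = 2.5362; ρ = 0.5072; P₀ = 0.077099
Lq = P₀·a^c·ρ/(c!(1−ρ)²) = 0.14086
Wq = Lq/λ = 0.14086/17.5 = 0.008049 hr
W = Wq + 1/μ = 0.008049 + 0.14493 = 0.15298 hr

Final: 0.15298 hr


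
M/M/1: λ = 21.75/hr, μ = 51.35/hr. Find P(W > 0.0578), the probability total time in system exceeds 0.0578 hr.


W ~ Exponential(μ−λ) for M/M/1.
μ − λ = 51.35 − 21.75 = 29.6000
P(W > t) = e^{−(μ−λ)t} = e^{−1.7109} = 0.180707

Final: 0.180707


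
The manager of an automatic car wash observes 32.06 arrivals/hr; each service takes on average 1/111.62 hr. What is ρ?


ρ = λ/μ = 32.06/111.62 = 0.2872

Final: 0.2872


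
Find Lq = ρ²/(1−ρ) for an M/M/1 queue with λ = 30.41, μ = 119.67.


ρ = 30.41/119.67 = 0.2541
Lq = ρ²/(1−ρ) = 0.06457/0.7459 = 0.08657

Final: 0.08657


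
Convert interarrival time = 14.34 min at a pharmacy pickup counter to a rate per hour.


λ = 1/(interarrival time) in consistent units.
1 hour = 60 min, so λ = 60/14.34 = 4.1841 per hour

Final: 4.1841 /hr


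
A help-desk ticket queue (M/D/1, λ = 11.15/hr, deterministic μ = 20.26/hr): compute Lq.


ρ = 11.15/20.26 = 0.5503
M/D/1: Lq = ρ²/(2(1−ρ)) = 0.3029/(2·0.4497) = 0.33679

Final: 0.33679


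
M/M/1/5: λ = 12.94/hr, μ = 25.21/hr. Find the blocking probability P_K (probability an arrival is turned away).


ρ = λ/μ = 12.94/25.21 = 0.5133
P_K = (1−ρ)ρ^K/(1−ρ^(K+1)) = (0.4867·0.035629)/(1 − 0.018288)
= 0.017341/0.981712 = 0.017664

Final: 0.017664


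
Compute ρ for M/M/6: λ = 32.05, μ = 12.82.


ρ = λ/(cμ) = 32.05/(6·12.82) = 32.05/76.92 = 0.4167

Final: 0.4167


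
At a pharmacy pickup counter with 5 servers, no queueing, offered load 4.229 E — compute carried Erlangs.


B(5,4.229) = 0.219405 (Erlang-B)
Carried load = a(1 − B) = 4.229·(1 − 0.219405) = 4.229·0.780595 = 3.3011 E

Final: 3.3011 Erlangs


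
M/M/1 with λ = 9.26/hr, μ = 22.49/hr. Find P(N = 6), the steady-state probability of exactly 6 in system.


ρ = 9.26/22.49 = 0.4117
P_n = (1−ρ)·ρ^n = (1 − 0.4117)·0.4117^6 = 0.5883·0.004872 = 0.002866

Final: 0.002866


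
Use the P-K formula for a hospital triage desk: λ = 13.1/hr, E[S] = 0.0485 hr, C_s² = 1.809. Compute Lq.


ρ = λ·E[S] = 13.1·0.0485 = 0.6353
Lq = ρ²(1+C_s²)/(2(1−ρ)) = 0.4037·(1+1.809)/(2·0.3647)
= 0.4037·2.8090/0.7293 = 1.55479

Final: 1.55479


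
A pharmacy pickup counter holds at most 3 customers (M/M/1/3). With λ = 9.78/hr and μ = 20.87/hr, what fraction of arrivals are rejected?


ρ = λ/μ = 9.78/20.87 = 0.4686
P_K = (1−ρ)ρ^K/(1−ρ^(K+1)) = (0.5314·0.102908)/(1 − 0.048224)
= 0.054684/0.951776 = 0.057454

Final: 0.057454


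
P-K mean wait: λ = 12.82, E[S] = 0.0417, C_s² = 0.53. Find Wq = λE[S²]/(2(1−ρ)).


ρ = λ·E[S] = 12.82·0.0417 = 0.5346
E[S²] = E[S]²(1+C_s²) = 0.0417²·(1+0.53) = 0.002661
Wq = λ·E[S²]/(2(1−ρ)) = 12.82·0.002661/(2·0.4654) = 0.03664 hr

Final: 0.03664 hr


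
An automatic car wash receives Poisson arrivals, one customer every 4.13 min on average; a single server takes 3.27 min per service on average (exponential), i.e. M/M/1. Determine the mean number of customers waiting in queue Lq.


λ = 60/4.13 = 14.5278 /hr
μ = 60/3.27 = 18.3486 /hr
ρ = λ/μ = 14.5278/18.3486 = 0.7918
Lq = ρ²/(1−ρ) = 0.6269/0.2082 = 3.0106

Final: 3.0106


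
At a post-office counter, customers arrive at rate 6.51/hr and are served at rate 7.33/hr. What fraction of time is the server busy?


ρ = λ/μ = 6.51/7.33 = 0.8881

Final: 0.8881


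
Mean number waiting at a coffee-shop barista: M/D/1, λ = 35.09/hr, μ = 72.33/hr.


ρ = 35.09/72.33 = 0.4851
M/D/1: Lq = ρ²/(2(1−ρ)) = 0.2354/(2·0.5149) = 0.22856

Final: 0.22856


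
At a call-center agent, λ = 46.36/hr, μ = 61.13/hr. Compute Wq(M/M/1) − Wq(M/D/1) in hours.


ρ = 46.36/61.13 = 0.7584
Wq(M/M/1) = ρ/(μ−λ) = 0.7584/14.77 = 0.05135 hr
Wq(M/D/1) = ρ/(2(μ−λ)) = 0.02567 hr
Savings = 0.05135 − 0.02567 = 0.02567 hr

Final: 0.02567 hr


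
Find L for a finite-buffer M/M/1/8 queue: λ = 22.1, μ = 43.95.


ρ = 22.1/43.95 = 0.5028
L = ρ[1 − (K+1)ρ^K + Kρ^(K+1)] / [(1−ρ)(1−ρ^(K+1))]
Numerator: 0.5028·(1 − 9·0.004088 + 8·0.002055) = 0.492614
Denominator: (0.4972)·(0.997945) = 0.496134
L = 0.492614/0.496134 = 0.9929

Final: 0.9929


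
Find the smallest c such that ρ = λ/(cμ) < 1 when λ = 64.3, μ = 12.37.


Stability requires cμ > λ ⇔ c > λ/μ.
λ/μ = 64.3/12.37 = 5.1981
Minimum integer c = ⌊5.1981⌋ + 1 = 6
Check: 6·12.37 = 74.22 > 64.3, while 5·12.37 = 61.85 ≤ 64.3

Final: 6 servers


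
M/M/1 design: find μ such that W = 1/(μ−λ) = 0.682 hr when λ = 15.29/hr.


W = 1/(μ−λ) ⇒ μ − λ = 1/W = 1/0.682 = 1.4663
μ = λ + 1/W = 15.29 + 1.4663 = 16.7563 per hr

Final: 16.7563 /hr


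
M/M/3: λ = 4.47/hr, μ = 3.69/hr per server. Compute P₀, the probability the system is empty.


a = λ/μ = 4.47/3.69 = 1.2114; ρ = a/c = 0.4038
Σ_{k=0}^{2} a^k/k! (terms k=0..2) = 1.00000 + 1.21138 + 0.73372 = 2.94511
Tail: a^3/(3!(1−ρ)) = 1.77764/(6·0.5962) = 0.49693
P₀ = 1/(2.94511 + 0.49693) = 1/3.44204 = 0.290526

Final: 0.290526


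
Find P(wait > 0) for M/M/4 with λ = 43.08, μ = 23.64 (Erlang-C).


a = λ/μ = 1.8223; ρ = a/4 = 0.4556
P₀ = 0.157841 (from M/M/c formula)
C(c,a) = [a^c/(c!(1−ρ))]·P₀ = [11.02841/(24·0.5444)]·0.157841
= 0.84405·0.157841 = 0.133227

Final: 0.133227


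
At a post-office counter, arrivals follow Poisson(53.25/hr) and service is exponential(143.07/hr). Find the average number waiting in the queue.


ρ = 53.25/143.07 = 0.3722
Lq = ρ²/(1−ρ) = 0.1385/0.6278 = 0.2207

Final: 0.2207


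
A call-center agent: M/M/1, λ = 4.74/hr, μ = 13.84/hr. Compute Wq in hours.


ρ = 4.74/13.84 = 0.3425
Wq = ρ/(μ−λ) = 0.3425/(13.84 − 4.74) = 0.3425/9.10 = 0.03764 hr

Final: 0.03764 hr


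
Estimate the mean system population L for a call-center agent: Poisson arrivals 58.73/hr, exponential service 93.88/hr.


ρ = λ/μ = 58.73/93.88 = 0.6256
L = ρ/(1−ρ) = 0.6256/(1 − 0.6256) = 0.6256/0.3744 = 1.6708

Final: 1.6708


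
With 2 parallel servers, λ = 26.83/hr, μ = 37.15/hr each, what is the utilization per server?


ρ = λ/(cμ) = 26.83/(2·37.15) = 26.83/74.30 = 0.3611

Final: 0.3611


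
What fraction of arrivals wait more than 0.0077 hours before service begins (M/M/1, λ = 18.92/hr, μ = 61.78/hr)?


ρ = 18.92/61.78 = 0.3062
P(Wq > t) = ρ·e^{−(μ−λ)t} = 0.3062·e^{−0.3300}
= 0.3062·0.718908 = 0.220164

Final: 0.220164


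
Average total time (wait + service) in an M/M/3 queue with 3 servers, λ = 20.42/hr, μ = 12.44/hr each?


a = 1.6415; ρ = 0.5472; P₀ = 0.178046
Lq = P₀·a^c·ρ/(c!(1−ρ)²) = 0.35020
Wq = Lq/λ = 0.35020/20.42 = 0.01715 hr
W = Wq + 1/μ = 0.01715 + 0.08039 = 0.09754 hr

Final: 0.09754 hr


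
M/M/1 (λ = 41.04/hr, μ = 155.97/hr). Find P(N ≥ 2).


ρ = 41.04/155.97 = 0.2631
P(N ≥ n) = ρ^n = 0.2631^2 = 0.069236

Final: 0.069236


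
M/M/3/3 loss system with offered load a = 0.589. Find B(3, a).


B(c,a) = (a^c/c!) / Σ_{k=0}^{c} a^k/k!
a^3/3! = 0.034056
Σ terms (k=0..3): 1.00000 + 0.58900 + 0.17346 + 0.03406 = 1.796517
B = 0.034056/1.796517 = 0.018957

Final: 0.018957


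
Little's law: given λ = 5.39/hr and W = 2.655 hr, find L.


L = λW = 5.39·2.655 = 14.3104

Final: 14.3104


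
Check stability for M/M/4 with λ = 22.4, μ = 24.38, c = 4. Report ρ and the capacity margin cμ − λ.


Total capacity cμ = 4·24.38 = 97.52/hr
ρ = λ/(cμ) = 22.4/97.52 = 0.2297
Stable ⇔ ρ < 1: YES
Spare capacity = cμ − λ = 97.52 − 22.4 = 75.12/hr

Final: ρ = 0.2297; stable; margin = 75.12/hr


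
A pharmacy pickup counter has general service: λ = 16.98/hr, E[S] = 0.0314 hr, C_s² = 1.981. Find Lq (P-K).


ρ = λ·E[S] = 16.98·0.0314 = 0.5332
Lq = ρ²(1+C_s²)/(2(1−ρ)) = 0.2843·(1+1.981)/(2·0.4668)
= 0.2843·2.9810/0.9337 = 0.90763

Final: 0.90763


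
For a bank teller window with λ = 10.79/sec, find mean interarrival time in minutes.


Mean interarrival time = 1/λ = 1/10.79 second = 0.09268 second
In minutes: 0.09268 × 0.0166667 = 0.001545 min

Final: 0.001545 min


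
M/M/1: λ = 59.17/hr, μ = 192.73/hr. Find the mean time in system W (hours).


W = 1/(μ−λ) = 1/(192.73 − 59.17) = 1/133.56 = 0.007487 hr

Final: 0.007487 hr


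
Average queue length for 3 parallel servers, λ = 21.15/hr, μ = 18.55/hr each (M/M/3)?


a = λ/μ = 1.1402; ρ = a/3 = 0.3801
P₀ = 0.313616
Lq = P₀·a^c·ρ / (c!·(1−ρ)²) = 0.313616·1.48217·0.3801/(6·0.38433)
= 0.07661

Final: 0.07661


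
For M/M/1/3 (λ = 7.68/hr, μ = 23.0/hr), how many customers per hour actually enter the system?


ρ = 0.3339; P_K = (1−ρ)ρ^3/(1−ρ^4) = 0.025111
λ_eff = λ(1 − P_K) = 7.68·(1 − 0.025111) = 7.68·0.974889 = 7.4871 /hr

Final: 7.4871 /hr


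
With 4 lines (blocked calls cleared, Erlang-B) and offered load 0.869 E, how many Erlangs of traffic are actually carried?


B(4,0.869) = 0.009985 (Erlang-B)
Carried load = a(1 − B) = 0.869·(1 − 0.009985) = 0.869·0.990015 = 0.8603 E

Final: 0.8603 Erlangs


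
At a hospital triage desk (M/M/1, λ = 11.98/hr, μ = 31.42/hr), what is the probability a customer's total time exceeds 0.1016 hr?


W ~ Exponential(μ−λ) for M/M/1.
μ − λ = 31.42 − 11.98 = 19.4400
P(W > t) = e^{−(μ−λ)t} = e^{−1.9751} = 0.138747

Final: 0.138747


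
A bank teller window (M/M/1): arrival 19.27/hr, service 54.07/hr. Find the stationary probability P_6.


ρ = 19.27/54.07 = 0.3564
P_n = (1−ρ)·ρ^n = (1 − 0.3564)·0.3564^6 = 0.6436·0.002049 = 0.001319

Final: 0.001319


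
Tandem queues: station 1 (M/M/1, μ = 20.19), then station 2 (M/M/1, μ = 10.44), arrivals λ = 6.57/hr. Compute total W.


Each node sees arrival rate λ = 6.57/hr (tandem ⇒ throughput preserved).
W₁ = 1/(μ₁−λ) = 1/(20.19−6.57) = 0.07342 hr
W₂ = 1/(μ₂−λ) = 1/(10.44−6.57) = 0.25840 hr
W_total = W₁ + W₂ = 0.07342 + 0.25840 = 0.33182 hr

Final: 0.33182 hr


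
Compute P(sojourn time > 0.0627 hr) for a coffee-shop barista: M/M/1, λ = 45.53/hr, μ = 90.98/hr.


W ~ Exponential(μ−λ) for M/M/1.
μ − λ = 90.98 − 45.53 = 45.4500
P(W > t) = e^{−(μ−λ)t} = e^{−2.8497} = 0.057861

Final: 0.057861


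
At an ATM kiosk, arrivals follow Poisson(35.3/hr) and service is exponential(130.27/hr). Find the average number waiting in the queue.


ρ = 35.3/130.27 = 0.2710
Lq = ρ²/(1−ρ) = 0.07343/0.7290 = 0.1007

Final: 0.1007


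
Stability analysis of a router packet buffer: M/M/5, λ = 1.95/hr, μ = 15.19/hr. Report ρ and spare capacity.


Total capacity cμ = 5·15.19 = 75.95/hr
ρ = λ/(cμ) = 1.95/75.95 = 0.02567
Stable ⇔ ρ < 1: YES
Spare capacity = cμ − λ = 75.95 − 1.95 = 74.00/hr

Final: ρ = 0.02567; stable; margin = 74.00/hr


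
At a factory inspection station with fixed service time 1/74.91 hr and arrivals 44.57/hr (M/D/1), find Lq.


ρ = 44.57/74.91 = 0.5950
M/D/1: Lq = ρ²/(2(1−ρ)) = 0.3540/(2·0.4050) = 0.43702

Final: 0.43702


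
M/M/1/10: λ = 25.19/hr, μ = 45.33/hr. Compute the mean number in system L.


ρ = 25.19/45.33 = 0.5557
L = ρ[1 − (K+1)ρ^K + Kρ^(K+1)] / [(1−ρ)(1−ρ^(K+1))]
Numerator: 0.5557·(1 − 11·0.002808 + 10·0.001561) = 0.547209
Denominator: (0.4443)·(0.998439) = 0.443604
L = 0.547209/0.443604 = 1.2336

Final: 1.2336


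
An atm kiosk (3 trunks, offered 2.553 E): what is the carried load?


B(3,2.553) = 0.289333 (Erlang-B)
Carried load = a(1 − B) = 2.553·(1 − 0.289333) = 2.553·0.710667 = 1.8143 E

Final: 1.8143 Erlangs


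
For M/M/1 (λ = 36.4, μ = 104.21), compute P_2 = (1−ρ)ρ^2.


ρ = 36.4/104.21 = 0.3493
P_n = (1−ρ)·ρ^n = (1 − 0.3493)·0.3493^2 = 0.6507·0.122007 = 0.079390

Final: 0.079390


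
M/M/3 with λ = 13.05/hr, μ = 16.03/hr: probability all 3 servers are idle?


a = λ/μ = 13.05/16.03 = 0.8141; ρ = a/c = 0.2714
Σ_{k=0}^{2} a^k/k! (terms k=0..2) = 1.00000 + 0.81410 + 0.33138 = 2.14548
Tail: a^3/(3!(1−ρ)) = 0.53955/(6·0.7286) = 0.12342
P₀ = 1/(2.14548 + 0.12342) = 1/2.26889 = 0.440744

Final: 0.440744


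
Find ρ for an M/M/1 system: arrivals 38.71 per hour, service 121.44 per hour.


ρ = λ/μ = 38.71/121.44 = 0.3188

Final: 0.3188


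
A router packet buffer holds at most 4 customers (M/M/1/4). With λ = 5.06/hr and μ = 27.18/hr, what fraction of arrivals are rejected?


ρ = λ/μ = 5.06/27.18 = 0.1862
P_K = (1−ρ)ρ^K/(1−ρ^(K+1)) = (0.8138·0.001201)/(1 − 0.0002236)
= 0.0009776/0.999776 = 0.0009778

Final: 0.0009778


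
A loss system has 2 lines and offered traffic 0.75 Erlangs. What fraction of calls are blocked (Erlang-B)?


B(c,a) = (a^c/c!) / Σ_{k=0}^{c} a^k/k!
a^2/2! = 0.281250
Σ terms (k=0..2): 1.00000 + 0.75000 + 0.28125 = 2.031250
B = 0.281250/2.031250 = 0.138462

Final: 0.138462


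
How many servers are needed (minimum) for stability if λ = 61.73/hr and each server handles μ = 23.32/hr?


Stability requires cμ > λ ⇔ c > λ/μ.
λ/μ = 61.73/23.32 = 2.6471
Minimum integer c = ⌊2.6471⌋ + 1 = 3
Check: 3·23.32 = 69.96 > 61.73, while 2·23.32 = 46.64 ≤ 61.73

Final: 3 servers


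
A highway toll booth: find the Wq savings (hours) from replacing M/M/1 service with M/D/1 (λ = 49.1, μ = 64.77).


ρ = 49.1/64.77 = 0.7581
Wq(M/M/1) = ρ/(μ−λ) = 0.7581/15.67 = 0.04838 hr
Wq(M/D/1) = ρ/(2(μ−λ)) = 0.02419 hr
Savings = 0.04838 − 0.02419 = 0.02419 hr

Final: 0.02419 hr


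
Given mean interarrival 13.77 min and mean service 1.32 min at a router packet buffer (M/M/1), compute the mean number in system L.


λ = 60/13.77 = 4.3573 /hr
μ = 60/1.32 = 45.4545 /hr
ρ = λ/μ = 4.3573/45.4545 = 0.09586
L = ρ/(1−ρ) = 0.09586/0.9041 = 0.1060

Final: 0.1060


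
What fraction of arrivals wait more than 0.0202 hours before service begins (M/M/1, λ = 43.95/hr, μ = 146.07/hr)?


ρ = 43.95/146.07 = 0.3009
P(Wq > t) = ρ·e^{−(μ−λ)t} = 0.3009·e^{−2.0628}
= 0.3009·0.127095 = 0.038241

Final: 0.038241


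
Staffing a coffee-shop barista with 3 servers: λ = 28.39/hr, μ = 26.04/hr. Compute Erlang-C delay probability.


a = λ/μ = 1.0902; ρ = a/3 = 0.3634
P₀ = 0.330704 (from M/M/c formula)
C(c,a) = [a^c/(c!(1−ρ))]·P₀ = [1.29591/(6·0.6366)]·0.330704
= 0.33929·0.330704 = 0.112203

Final: 0.112203


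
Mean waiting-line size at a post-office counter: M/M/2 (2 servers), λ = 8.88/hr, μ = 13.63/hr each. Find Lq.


a = λ/μ = 0.6515; ρ = a/2 = 0.3258
P₀ = 0.508578
Lq = P₀·a^c·ρ / (c!·(1−ρ)²) = 0.508578·0.42446·0.3258/(2·0.45461)
= 0.07734

Final: 0.07734


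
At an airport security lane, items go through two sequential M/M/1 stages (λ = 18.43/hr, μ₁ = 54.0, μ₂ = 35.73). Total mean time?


Each node sees arrival rate λ = 18.43/hr (tandem ⇒ throughput preserved).
W₁ = 1/(μ₁−λ) = 1/(54.0−18.43) = 0.02811 hr
W₂ = 1/(μ₂−λ) = 1/(35.73−18.43) = 0.05780 hr
W_total = W₁ + W₂ = 0.02811 + 0.05780 = 0.08592 hr

Final: 0.08592 hr


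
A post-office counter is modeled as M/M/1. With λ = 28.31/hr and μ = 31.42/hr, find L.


ρ = λ/μ = 28.31/31.42 = 0.9010
L = ρ/(1−ρ) = 0.9010/(1 − 0.9010) = 0.9010/0.09898 = 9.1029

Final: 9.1029


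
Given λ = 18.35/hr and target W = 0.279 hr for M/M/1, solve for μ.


W = 1/(μ−λ) ⇒ μ − λ = 1/W = 1/0.279 = 3.5842
μ = λ + 1/W = 18.35 + 3.5842 = 21.9342 per hr

Final: 21.9342 /hr


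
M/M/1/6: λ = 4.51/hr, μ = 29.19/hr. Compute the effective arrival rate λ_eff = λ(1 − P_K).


ρ = 0.1545; P_K = (1−ρ)ρ^6/(1−ρ^7) = 0.00001150
λ_eff = λ(1 − P_K) = 4.51·(1 − 0.00001150) = 4.51·0.999988 = 4.5099 /hr

Final: 4.5099 /hr


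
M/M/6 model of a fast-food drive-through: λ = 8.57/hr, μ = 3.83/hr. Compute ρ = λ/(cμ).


ρ = λ/(cμ) = 8.57/(6·3.83) = 8.57/22.98 = 0.3729

Final: 0.3729


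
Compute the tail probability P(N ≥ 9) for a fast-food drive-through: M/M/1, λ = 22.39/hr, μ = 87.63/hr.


ρ = 22.39/87.63 = 0.2555
P(N ≥ n) = ρ^n = 0.2555^9 = 0.000004641

Final: 0.000004641


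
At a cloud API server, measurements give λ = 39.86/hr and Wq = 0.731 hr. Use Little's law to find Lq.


Lq = λWq = 39.86·0.731 = 29.1377

Final: 29.1377


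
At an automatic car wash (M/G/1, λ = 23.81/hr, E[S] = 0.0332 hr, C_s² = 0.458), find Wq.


ρ = λ·E[S] = 23.81·0.0332 = 0.7905
E[S²] = E[S]²(1+C_s²) = 0.0332²·(1+0.458) = 0.001607
Wq = λ·E[S²]/(2(1−ρ)) = 23.81·0.001607/(2·0.2095) = 0.09132 hr

Final: 0.09132 hr


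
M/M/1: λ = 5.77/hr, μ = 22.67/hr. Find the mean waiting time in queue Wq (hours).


ρ = 5.77/22.67 = 0.2545
Wq = ρ/(μ−λ) = 0.2545/(22.67 − 5.77) = 0.2545/16.90 = 0.01506 hr

Final: 0.01506 hr


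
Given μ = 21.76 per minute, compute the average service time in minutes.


Mean service time = 1/μ = 1/21.76 minute = 0.04596 minute
In minutes: 0.04596 × 1 = 0.04596 min

Final: 0.04596 min


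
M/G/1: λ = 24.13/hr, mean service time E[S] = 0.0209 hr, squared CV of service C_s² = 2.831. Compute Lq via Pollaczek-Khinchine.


ρ = λ·E[S] = 24.13·0.0209 = 0.5043
Lq = ρ²(1+C_s²)/(2(1−ρ)) = 0.2543·(1+2.831)/(2·0.4957)
= 0.2543·3.8310/0.9914 = 0.98285

Final: 0.98285


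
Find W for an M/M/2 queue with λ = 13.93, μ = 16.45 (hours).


a = 0.8468; ρ = 0.4234; P₀ = 0.405082
Lq = P₀·a^c·ρ/(c!(1−ρ)²) = 0.18497
Wq = Lq/λ = 0.18497/13.93 = 0.01328 hr
W = Wq + 1/μ = 0.01328 + 0.06079 = 0.07407 hr

Final: 0.07407 hr


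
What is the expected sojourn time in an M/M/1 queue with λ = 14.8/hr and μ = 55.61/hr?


W = 1/(μ−λ) = 1/(55.61 − 14.8) = 1/40.81 = 0.02450 hr

Final: 0.02450 hr


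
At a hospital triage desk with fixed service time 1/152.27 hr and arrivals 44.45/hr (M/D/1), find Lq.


ρ = 44.45/152.27 = 0.2919
M/D/1: Lq = ρ²/(2(1−ρ)) = 0.08521/(2·0.7081) = 0.06017

Final: 0.06017


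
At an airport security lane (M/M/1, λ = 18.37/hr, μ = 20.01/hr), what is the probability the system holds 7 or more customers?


ρ = 18.37/20.01 = 0.9180
P(N ≥ n) = ρ^n = 0.9180^7 = 0.549584

Final: 0.549584


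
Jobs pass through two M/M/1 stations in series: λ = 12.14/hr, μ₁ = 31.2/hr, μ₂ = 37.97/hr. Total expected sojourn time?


Each node sees arrival rate λ = 12.14/hr (tandem ⇒ throughput preserved).
W₁ = 1/(μ₁−λ) = 1/(31.2−12.14) = 0.05247 hr
W₂ = 1/(μ₂−λ) = 1/(37.97−12.14) = 0.03871 hr
W_total = W₁ + W₂ = 0.05247 + 0.03871 = 0.09118 hr

Final: 0.09118 hr


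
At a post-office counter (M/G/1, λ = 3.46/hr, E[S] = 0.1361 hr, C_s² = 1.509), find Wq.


ρ = λ·E[S] = 3.46·0.1361 = 0.4709
E[S²] = E[S]²(1+C_s²) = 0.1361²·(1+1.509) = 0.046475
Wq = λ·E[S²]/(2(1−ρ)) = 3.46·0.046475/(2·0.5291) = 0.15196 hr

Final: 0.15196 hr


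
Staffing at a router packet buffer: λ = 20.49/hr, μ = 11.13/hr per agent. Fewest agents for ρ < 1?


Stability requires cμ > λ ⇔ c > λ/μ.
λ/μ = 20.49/11.13 = 1.8410
Minimum integer c = ⌊1.8410⌋ + 1 = 2
Check: 2·11.13 = 22.26 > 20.49, while 1·11.13 = 11.13 ≤ 20.49

Final: 2 servers


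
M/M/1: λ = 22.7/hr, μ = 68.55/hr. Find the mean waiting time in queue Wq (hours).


ρ = 22.7/68.55 = 0.3311
Wq = ρ/(μ−λ) = 0.3311/(68.55 − 22.7) = 0.3311/45.85 = 0.007222 hr

Final: 0.007222 hr


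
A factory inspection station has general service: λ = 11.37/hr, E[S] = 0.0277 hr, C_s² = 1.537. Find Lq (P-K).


ρ = λ·E[S] = 11.37·0.0277 = 0.3149
Lq = ρ²(1+C_s²)/(2(1−ρ)) = 0.09919·(1+1.537)/(2·0.6851)
= 0.09919·2.5370/1.3701 = 0.18367

Final: 0.18367


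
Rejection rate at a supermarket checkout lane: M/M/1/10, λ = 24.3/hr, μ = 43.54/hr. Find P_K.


ρ = λ/μ = 24.3/43.54 = 0.5581
P_K = (1−ρ)ρ^K/(1−ρ^(K+1)) = (0.4419·0.002932)/(1 − 0.001636)
= 0.001296/0.998364 = 0.001298

Final: 0.001298


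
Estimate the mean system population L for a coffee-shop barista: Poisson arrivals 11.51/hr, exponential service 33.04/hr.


ρ = λ/μ = 11.51/33.04 = 0.3484
L = ρ/(1−ρ) = 0.3484/(1 − 0.3484) = 0.3484/0.6516 = 0.5346

Final: 0.5346


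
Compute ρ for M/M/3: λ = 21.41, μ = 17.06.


ρ = λ/(cμ) = 21.41/(3·17.06) = 21.41/51.18 = 0.4183

Final: 0.4183


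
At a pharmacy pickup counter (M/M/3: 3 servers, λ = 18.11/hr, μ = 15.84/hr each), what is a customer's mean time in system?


a = 1.1433; ρ = 0.3811; P₀ = 0.312564
Lq = P₀·a^c·ρ/(c!(1−ρ)²) = 0.07746
Wq = Lq/λ = 0.07746/18.11 = 0.004277 hr
W = Wq + 1/μ = 0.004277 + 0.06313 = 0.06741 hr

Final: 0.06741 hr


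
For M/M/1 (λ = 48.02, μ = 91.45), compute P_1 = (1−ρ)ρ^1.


ρ = 48.02/91.45 = 0.5251
P_n = (1−ρ)·ρ^n = (1 − 0.5251)·0.5251^1 = 0.4749·0.525096 = 0.249370

Final: 0.249370


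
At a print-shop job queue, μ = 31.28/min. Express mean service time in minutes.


Mean service time = 1/μ = 1/31.28 minute = 0.03197 minute
In minutes: 0.03197 × 1 = 0.03197 min

Final: 0.03197 min


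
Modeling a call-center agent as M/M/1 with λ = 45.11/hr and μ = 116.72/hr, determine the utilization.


ρ = λ/μ = 45.11/116.72 = 0.3865

Final: 0.3865


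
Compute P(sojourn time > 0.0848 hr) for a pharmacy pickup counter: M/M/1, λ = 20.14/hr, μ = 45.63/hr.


W ~ Exponential(μ−λ) for M/M/1.
μ − λ = 45.63 − 20.14 = 25.4900
P(W > t) = e^{−(μ−λ)t} = e^{−2.1616} = 0.115146

Final: 0.115146


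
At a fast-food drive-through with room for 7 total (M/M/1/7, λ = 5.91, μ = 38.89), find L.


ρ = 5.91/38.89 = 0.1520
L = ρ[1 − (K+1)ρ^K + Kρ^(K+1)] / [(1−ρ)(1−ρ^(K+1))]
Numerator: 0.1520·(1 − 8·0.000001872 + 7·0.0000002844) = 0.151965
Denominator: (0.8480)·(1.000000) = 0.848033
L = 0.151965/0.848033 = 0.1792

Final: 0.1792


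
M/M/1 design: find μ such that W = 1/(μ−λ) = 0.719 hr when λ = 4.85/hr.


W = 1/(μ−λ) ⇒ μ − λ = 1/W = 1/0.719 = 1.3908
μ = λ + 1/W = 4.85 + 1.3908 = 6.2408 per hr

Final: 6.2408 /hr


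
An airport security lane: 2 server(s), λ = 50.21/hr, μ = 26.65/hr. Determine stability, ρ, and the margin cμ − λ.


Total capacity cμ = 2·26.65 = 53.30/hr
ρ = λ/(cμ) = 50.21/53.30 = 0.9420
Stable ⇔ ρ < 1: YES
Spare capacity = cμ − λ = 53.30 − 50.21 = 3.09/hr

Final: ρ = 0.9420; stable; margin = 3.09/hr


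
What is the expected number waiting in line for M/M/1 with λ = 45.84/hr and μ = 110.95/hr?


ρ = 45.84/110.95 = 0.4132
Lq = ρ²/(1−ρ) = 0.1707/0.5868 = 0.2909

Final: 0.2909


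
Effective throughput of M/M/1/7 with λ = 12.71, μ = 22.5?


ρ = 0.5649; P_K = (1−ρ)ρ^7/(1−ρ^8) = 0.008070
λ_eff = λ(1 − P_K) = 12.71·(1 − 0.008070) = 12.71·0.991930 = 12.6074 /hr

Final: 12.6074 /hr


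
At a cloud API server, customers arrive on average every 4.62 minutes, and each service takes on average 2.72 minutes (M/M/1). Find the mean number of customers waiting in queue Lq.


λ = 60/4.62 = 12.9870 /hr
μ = 60/2.72 = 22.0588 /hr
ρ = λ/μ = 12.9870/22.0588 = 0.5887
Lq = ρ²/(1−ρ) = 0.3466/0.4113 = 0.8428

Final: 0.8428


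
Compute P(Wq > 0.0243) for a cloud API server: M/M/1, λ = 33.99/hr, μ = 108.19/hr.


ρ = 33.99/108.19 = 0.3142
P(Wq > t) = ρ·e^{−(μ−λ)t} = 0.3142·e^{−1.8031}
= 0.3142·0.164794 = 0.051773

Final: 0.051773


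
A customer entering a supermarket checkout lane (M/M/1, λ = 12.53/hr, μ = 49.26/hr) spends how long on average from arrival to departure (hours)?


W = 1/(μ−λ) = 1/(49.26 − 12.53) = 1/36.73 = 0.02723 hr

Final: 0.02723 hr


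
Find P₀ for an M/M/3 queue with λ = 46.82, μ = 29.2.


a = λ/μ = 46.82/29.2 = 1.6034; ρ = a/c = 0.5345
Σ_{k=0}^{2} a^k/k! (terms k=0..2) = 1.00000 + 1.60342 + 1.28549 = 3.88891
Tail: a^3/(3!(1−ρ)) = 4.12236/(6·0.4655) = 1.47588
P₀ = 1/(3.88891 + 1.47588) = 1/5.36479 = 0.186401

Final: 0.186401


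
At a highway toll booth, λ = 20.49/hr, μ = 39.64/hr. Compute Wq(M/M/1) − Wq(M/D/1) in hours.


ρ = 20.49/39.64 = 0.5169
Wq(M/M/1) = ρ/(μ−λ) = 0.5169/19.15 = 0.02699 hr
Wq(M/D/1) = ρ/(2(μ−λ)) = 0.01350 hr
Savings = 0.02699 − 0.01350 = 0.01350 hr

Final: 0.01350 hr


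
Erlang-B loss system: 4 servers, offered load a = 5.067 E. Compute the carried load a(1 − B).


B(4,5.067) = 0.403599 (Erlang-B)
Carried load = a(1 − B) = 5.067·(1 − 0.403599) = 5.067·0.596401 = 3.0220 E

Final: 3.0220 Erlangs


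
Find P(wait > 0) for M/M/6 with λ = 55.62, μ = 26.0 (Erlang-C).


a = λ/μ = 2.1392; ρ = a/6 = 0.3565
P₀ = 0.117484 (from M/M/c formula)
C(c,a) = [a^c/(c!(1−ρ))]·P₀ = [95.83978/(720·0.6435)]·0.117484
= 0.20687·0.117484 = 0.024303

Final: 0.024303


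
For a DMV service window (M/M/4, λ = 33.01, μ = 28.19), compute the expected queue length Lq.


a = λ/μ = 1.1710; ρ = a/4 = 0.2927
P₀ = 0.309123
Lq = P₀·a^c·ρ / (c!·(1−ρ)²) = 0.309123·1.88019·0.2927/(24·0.50021)
= 0.01417

Final: 0.01417


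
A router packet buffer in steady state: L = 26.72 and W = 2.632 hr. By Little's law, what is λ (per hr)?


λ = L/W = 26.72/2.632 = 10.1520 /hr

Final: 10.1520 /hr


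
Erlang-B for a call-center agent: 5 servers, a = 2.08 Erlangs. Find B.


B(c,a) = (a^c/c!) / Σ_{k=0}^{c} a^k/k!
a^5/5! = 0.324441
Σ terms (k=0..5): 1.00000 + 2.08000 + 2.16320 + 1.49982 + 0.77991 + 0.32444 = 7.847365
B = 0.324441/7.847365 = 0.041344

Final: 0.041344


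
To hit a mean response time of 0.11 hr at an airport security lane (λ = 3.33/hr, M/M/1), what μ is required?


W = 1/(μ−λ) ⇒ μ − λ = 1/W = 1/0.11 = 9.0909
μ = λ + 1/W = 3.33 + 9.0909 = 12.4209 per hr

Final: 12.4209 /hr


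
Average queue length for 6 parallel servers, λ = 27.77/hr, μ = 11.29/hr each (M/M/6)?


a = λ/μ = 2.4597; ρ = a/6 = 0.4099
P₀ = 0.085021
Lq = P₀·a^c·ρ / (c!·(1−ρ)²) = 0.085021·221.45813·0.4099/(720·0.34816)
= 0.03079

Final: 0.03079


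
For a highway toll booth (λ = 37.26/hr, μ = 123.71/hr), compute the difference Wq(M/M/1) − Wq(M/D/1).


ρ = 37.26/123.71 = 0.3012
Wq(M/M/1) = ρ/(μ−λ) = 0.3012/86.45 = 0.003484 hr
Wq(M/D/1) = ρ/(2(μ−λ)) = 0.001742 hr
Savings = 0.003484 − 0.001742 = 0.001742 hr

Final: 0.001742 hr


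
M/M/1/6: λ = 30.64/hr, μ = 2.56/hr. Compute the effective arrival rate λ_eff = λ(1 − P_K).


ρ = 11.9688; P_K = (1−ρ)ρ^6/(1−ρ^7) = 0.916449
λ_eff = λ(1 − P_K) = 30.64·(1 − 0.916449) = 30.64·0.083551 = 2.5600 /hr

Final: 2.5600 /hr


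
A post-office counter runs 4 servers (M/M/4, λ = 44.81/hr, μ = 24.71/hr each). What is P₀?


a = λ/μ = 44.81/24.71 = 1.8134; ρ = a/c = 0.4534
Σ_{k=0}^{3} a^k/k! (terms k=0..3) = 1.00000 + 1.81344 + 1.64427 + 0.99393 = 5.45164
Tail: a^4/(4!(1−ρ)) = 10.81456/(24·0.5466) = 0.82432
P₀ = 1/(5.45164 + 0.82432) = 1/6.27596 = 0.159338

Final: 0.159338
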